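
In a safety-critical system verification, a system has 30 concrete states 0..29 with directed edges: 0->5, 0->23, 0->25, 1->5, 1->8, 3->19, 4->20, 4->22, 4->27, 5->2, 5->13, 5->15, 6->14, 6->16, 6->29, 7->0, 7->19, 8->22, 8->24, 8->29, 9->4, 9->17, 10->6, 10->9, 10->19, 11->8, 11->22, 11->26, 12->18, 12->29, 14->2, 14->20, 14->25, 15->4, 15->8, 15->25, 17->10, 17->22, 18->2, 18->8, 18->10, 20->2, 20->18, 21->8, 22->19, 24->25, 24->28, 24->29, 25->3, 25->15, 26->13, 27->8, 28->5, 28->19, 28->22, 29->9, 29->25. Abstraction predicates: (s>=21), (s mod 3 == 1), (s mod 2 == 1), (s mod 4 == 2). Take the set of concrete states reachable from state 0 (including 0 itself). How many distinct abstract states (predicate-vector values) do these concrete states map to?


BFS from 0:
Concrete reachable: {0, 2, 3, 4, 5, 6, 8, 9, 10, 13, 14, 15, 16, 17, 18, 19, 20, 22, 23, 24, 25, 27, 28, 29}
Abstract via predicates (s>=21), (s mod 3 == 1), (s mod 2 == 1), (s mod 4 == 2):
  (0,0,0,0) <- {0, 8, 20}
  (0,0,0,1) <- {2, 6, 14, 18}
  (0,0,1,0) <- {3, 5, 9, 15, 17}
  (0,1,0,0) <- {4, 16}
  (0,1,0,1) <- {10}
  (0,1,1,0) <- {13, 19}
  (1,0,0,0) <- {24}
  (1,0,1,0) <- {23, 27, 29}
  (1,1,0,0) <- {28}
  (1,1,0,1) <- {22}
  (1,1,1,0) <- {25}
Distinct abstract states = 11

11


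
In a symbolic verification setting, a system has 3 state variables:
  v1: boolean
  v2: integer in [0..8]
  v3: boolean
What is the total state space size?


State space = product of domain sizes of all variables.
Domain sizes:
  v1 (boolean): 2
  v2 (integer in [0..8]): 9
  v3 (boolean): 2
Product = 2 * 9 * 2 = 36

36


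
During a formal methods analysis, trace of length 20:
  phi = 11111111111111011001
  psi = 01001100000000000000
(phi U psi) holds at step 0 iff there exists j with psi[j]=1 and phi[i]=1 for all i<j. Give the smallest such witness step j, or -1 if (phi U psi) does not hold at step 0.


(phi U psi) at 0: need smallest j with psi[j]=1 and phi[i]=1 for all i in [0,j).
Scan from step 0:
  step 0: phi=1, psi=0 -> continue
  step 1: psi=1 and phi held for [0,1) -> witness found
Witness step = 1

1


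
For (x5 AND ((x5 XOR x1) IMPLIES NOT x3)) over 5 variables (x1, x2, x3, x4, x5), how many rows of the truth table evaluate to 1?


Formula: (x5 AND ((x5 XOR x1) IMPLIES NOT x3)) over 5 vars (32 rows)
Evaluate each row (x1, x2, x3, x4, x5 as bits, MSB first):
  row 0 [00000]: (0 AND ((0 XOR 0) IMPLIES NOT 0)) -> 0
  row 1 [00001]: (1 AND ((1 XOR 0) IMPLIES NOT 0)) -> 1
  row 2 [00010]: (0 AND ((0 XOR 0) IMPLIES NOT 0)) -> 0
  row 3 [00011]: (1 AND ((1 XOR 0) IMPLIES NOT 0)) -> 1
  row 4 [00100]: (0 AND ((0 XOR 0) IMPLIES NOT 1)) -> 0
  row 5 [00101]: (1 AND ((1 XOR 0) IMPLIES NOT 1)) -> 0
  row 6 [00110]: (0 AND ((0 XOR 0) IMPLIES NOT 1)) -> 0
  row 7 [00111]: (1 AND ((1 XOR 0) IMPLIES NOT 1)) -> 0
  row 8 [01000]: (0 AND ((0 XOR 0) IMPLIES NOT 0)) -> 0
  row 9 [01001]: (1 AND ((1 XOR 0) IMPLIES NOT 0)) -> 1
  row 10 [01010]: (0 AND ((0 XOR 0) IMPLIES NOT 0)) -> 0
  row 11 [01011]: (1 AND ((1 XOR 0) IMPLIES NOT 0)) -> 1
  row 12 [01100]: (0 AND ((0 XOR 0) IMPLIES NOT 1)) -> 0
  row 13 [01101]: (1 AND ((1 XOR 0) IMPLIES NOT 1)) -> 0
  row 14 [01110]: (0 AND ((0 XOR 0) IMPLIES NOT 1)) -> 0
  row 15 [01111]: (1 AND ((1 XOR 0) IMPLIES NOT 1)) -> 0
  row 16 [10000]: (0 AND ((0 XOR 1) IMPLIES NOT 0)) -> 0
  row 17 [10001]: (1 AND ((1 XOR 1) IMPLIES NOT 0)) -> 1
  row 18 [10010]: (0 AND ((0 XOR 1) IMPLIES NOT 0)) -> 0
  row 19 [10011]: (1 AND ((1 XOR 1) IMPLIES NOT 0)) -> 1
  row 20 [10100]: (0 AND ((0 XOR 1) IMPLIES NOT 1)) -> 0
  row 21 [10101]: (1 AND ((1 XOR 1) IMPLIES NOT 1)) -> 1
  row 22 [10110]: (0 AND ((0 XOR 1) IMPLIES NOT 1)) -> 0
  row 23 [10111]: (1 AND ((1 XOR 1) IMPLIES NOT 1)) -> 1
  row 24 [11000]: (0 AND ((0 XOR 1) IMPLIES NOT 0)) -> 0
  row 25 [11001]: (1 AND ((1 XOR 1) IMPLIES NOT 0)) -> 1
  row 26 [11010]: (0 AND ((0 XOR 1) IMPLIES NOT 0)) -> 0
  row 27 [11011]: (1 AND ((1 XOR 1) IMPLIES NOT 0)) -> 1
  row 28 [11100]: (0 AND ((0 XOR 1) IMPLIES NOT 1)) -> 0
  row 29 [11101]: (1 AND ((1 XOR 1) IMPLIES NOT 1)) -> 1
  row 30 [11110]: (0 AND ((0 XOR 1) IMPLIES NOT 1)) -> 0
  row 31 [11111]: (1 AND ((1 XOR 1) IMPLIES NOT 1)) -> 1
Full result column, 8 rows per line (x1,x2 fixed per line; x3,x4,x5 runs 000..111 left to right):
  rows 0-7 [x1,x2=00]: 01010000  (ones: 2)
  rows 8-15 [x1,x2=01]: 01010000  (ones: 2)
  rows 16-23 [x1,x2=10]: 01010101  (ones: 4)
  rows 24-31 [x1,x2=11]: 01010101  (ones: 4)
Count of 1-rows = 2+2+4+4 = 12

12


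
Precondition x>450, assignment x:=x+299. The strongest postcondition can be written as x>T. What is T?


Formula: sp(P, x:=E) = exists old_x. (x = E[old_x/x]) AND P[old_x/x] (old_x is the value of x before the assignment; eliminate old_x by solving x = E[old_x/x] for old_x)
Step 1: Precondition P: x>450, i.e. old_x > 450
Step 2: Assignment gives x = old_x + 299, so old_x = x - 299
Step 3: Substitute into P: x - 299 > 450
Step 4: Simplify: x > 450+299 = 749

749


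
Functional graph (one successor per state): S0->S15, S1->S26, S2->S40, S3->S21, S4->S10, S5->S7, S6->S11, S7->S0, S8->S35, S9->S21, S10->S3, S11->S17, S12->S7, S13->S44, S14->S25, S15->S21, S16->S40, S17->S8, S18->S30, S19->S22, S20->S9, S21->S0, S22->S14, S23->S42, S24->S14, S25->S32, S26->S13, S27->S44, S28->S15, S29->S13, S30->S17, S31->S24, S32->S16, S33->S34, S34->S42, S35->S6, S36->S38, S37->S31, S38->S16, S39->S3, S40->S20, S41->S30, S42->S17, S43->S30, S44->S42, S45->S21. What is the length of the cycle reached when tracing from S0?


Trace from S0 until a state repeats:
  S0 -> S15 -> S21 -> S0
S0 first seen at step 0, revisited at step 3.
Cycle length = 3 - 0 = 3

3


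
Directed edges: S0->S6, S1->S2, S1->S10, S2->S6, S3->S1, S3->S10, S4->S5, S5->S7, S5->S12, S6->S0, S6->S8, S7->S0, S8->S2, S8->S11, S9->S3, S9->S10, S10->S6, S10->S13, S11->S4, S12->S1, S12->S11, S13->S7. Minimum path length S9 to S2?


BFS layer-by-layer from S9:
  dist 0: {S9}
  dist 1: {S3, S10}
  dist 2: {S1, S6, S13}
  dist 3: {S0, S2, S7, S8}
  -> S2 reached at distance 3
Shortest path length = 3

3


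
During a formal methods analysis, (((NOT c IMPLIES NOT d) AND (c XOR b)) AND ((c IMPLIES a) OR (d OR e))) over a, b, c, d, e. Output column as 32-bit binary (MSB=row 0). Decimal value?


Formula: (((NOT c IMPLIES NOT d) AND (c XOR b)) AND ((c IMPLIES a) OR (d OR e))) over a, b, c, d, e (32 rows)
Evaluate each row (bits = a,b,c,d,e, MSB first):
  row 0 [00000]: (((NOT 0 IMPLIES NOT 0) AND (0 XOR 0)) AND ((0 IMPLIES 0) OR (0 OR 0))) -> 0
  row 1 [00001]: (((NOT 0 IMPLIES NOT 0) AND (0 XOR 0)) AND ((0 IMPLIES 0) OR (0 OR 1))) -> 0
  row 2 [00010]: (((NOT 0 IMPLIES NOT 1) AND (0 XOR 0)) AND ((0 IMPLIES 0) OR (1 OR 0))) -> 0
  row 3 [00011]: (((NOT 0 IMPLIES NOT 1) AND (0 XOR 0)) AND ((0 IMPLIES 0) OR (1 OR 1))) -> 0
  row 4 [00100]: (((NOT 1 IMPLIES NOT 0) AND (1 XOR 0)) AND ((1 IMPLIES 0) OR (0 OR 0))) -> 0
  row 5 [00101]: (((NOT 1 IMPLIES NOT 0) AND (1 XOR 0)) AND ((1 IMPLIES 0) OR (0 OR 1))) -> 1
  row 6 [00110]: (((NOT 1 IMPLIES NOT 1) AND (1 XOR 0)) AND ((1 IMPLIES 0) OR (1 OR 0))) -> 1
  row 7 [00111]: (((NOT 1 IMPLIES NOT 1) AND (1 XOR 0)) AND ((1 IMPLIES 0) OR (1 OR 1))) -> 1
  row 8 [01000]: (((NOT 0 IMPLIES NOT 0) AND (0 XOR 1)) AND ((0 IMPLIES 0) OR (0 OR 0))) -> 1
  row 9 [01001]: (((NOT 0 IMPLIES NOT 0) AND (0 XOR 1)) AND ((0 IMPLIES 0) OR (0 OR 1))) -> 1
  row 10 [01010]: (((NOT 0 IMPLIES NOT 1) AND (0 XOR 1)) AND ((0 IMPLIES 0) OR (1 OR 0))) -> 0
  row 11 [01011]: (((NOT 0 IMPLIES NOT 1) AND (0 XOR 1)) AND ((0 IMPLIES 0) OR (1 OR 1))) -> 0
  row 12 [01100]: (((NOT 1 IMPLIES NOT 0) AND (1 XOR 1)) AND ((1 IMPLIES 0) OR (0 OR 0))) -> 0
  row 13 [01101]: (((NOT 1 IMPLIES NOT 0) AND (1 XOR 1)) AND ((1 IMPLIES 0) OR (0 OR 1))) -> 0
  row 14 [01110]: (((NOT 1 IMPLIES NOT 1) AND (1 XOR 1)) AND ((1 IMPLIES 0) OR (1 OR 0))) -> 0
  row 15 [01111]: (((NOT 1 IMPLIES NOT 1) AND (1 XOR 1)) AND ((1 IMPLIES 0) OR (1 OR 1))) -> 0
  row 16 [10000]: (((NOT 0 IMPLIES NOT 0) AND (0 XOR 0)) AND ((0 IMPLIES 1) OR (0 OR 0))) -> 0
  row 17 [10001]: (((NOT 0 IMPLIES NOT 0) AND (0 XOR 0)) AND ((0 IMPLIES 1) OR (0 OR 1))) -> 0
  row 18 [10010]: (((NOT 0 IMPLIES NOT 1) AND (0 XOR 0)) AND ((0 IMPLIES 1) OR (1 OR 0))) -> 0
  row 19 [10011]: (((NOT 0 IMPLIES NOT 1) AND (0 XOR 0)) AND ((0 IMPLIES 1) OR (1 OR 1))) -> 0
  row 20 [10100]: (((NOT 1 IMPLIES NOT 0) AND (1 XOR 0)) AND ((1 IMPLIES 1) OR (0 OR 0))) -> 1
  row 21 [10101]: (((NOT 1 IMPLIES NOT 0) AND (1 XOR 0)) AND ((1 IMPLIES 1) OR (0 OR 1))) -> 1
  row 22 [10110]: (((NOT 1 IMPLIES NOT 1) AND (1 XOR 0)) AND ((1 IMPLIES 1) OR (1 OR 0))) -> 1
  row 23 [10111]: (((NOT 1 IMPLIES NOT 1) AND (1 XOR 0)) AND ((1 IMPLIES 1) OR (1 OR 1))) -> 1
  row 24 [11000]: (((NOT 0 IMPLIES NOT 0) AND (0 XOR 1)) AND ((0 IMPLIES 1) OR (0 OR 0))) -> 1
  row 25 [11001]: (((NOT 0 IMPLIES NOT 0) AND (0 XOR 1)) AND ((0 IMPLIES 1) OR (0 OR 1))) -> 1
  row 26 [11010]: (((NOT 0 IMPLIES NOT 1) AND (0 XOR 1)) AND ((0 IMPLIES 1) OR (1 OR 0))) -> 0
  row 27 [11011]: (((NOT 0 IMPLIES NOT 1) AND (0 XOR 1)) AND ((0 IMPLIES 1) OR (1 OR 1))) -> 0
  row 28 [11100]: (((NOT 1 IMPLIES NOT 0) AND (1 XOR 1)) AND ((1 IMPLIES 1) OR (0 OR 0))) -> 0
  row 29 [11101]: (((NOT 1 IMPLIES NOT 0) AND (1 XOR 1)) AND ((1 IMPLIES 1) OR (0 OR 1))) -> 0
  row 30 [11110]: (((NOT 1 IMPLIES NOT 1) AND (1 XOR 1)) AND ((1 IMPLIES 1) OR (1 OR 0))) -> 0
  row 31 [11111]: (((NOT 1 IMPLIES NOT 1) AND (1 XOR 1)) AND ((1 IMPLIES 1) OR (1 OR 1))) -> 0
Full result column, 4 rows per line (a,b,c fixed per line; d,e runs 00..11 left to right):
  rows 0-3 [a,b,c=000]: 0000  = hex 0
  rows 4-7 [a,b,c=001]: 0111  = hex 7
  rows 8-11 [a,b,c=010]: 1100  = hex C
  rows 12-15 [a,b,c=011]: 0000  = hex 0
  rows 16-19 [a,b,c=100]: 0000  = hex 0
  rows 20-23 [a,b,c=101]: 1111  = hex F
  rows 24-27 [a,b,c=110]: 1100  = hex C
  rows 28-31 [a,b,c=111]: 0000  = hex 0
Output column (row 0 .. row 31) = 00000111110000000000111111000000
Output column grouped in 4s = 0000 0111 1100 0000 0000 1111 1100 0000 = 0x07C00FC0
Convert to decimal digit by digit (value = value*16 + digit):
  0 -> 0
  0*16 + 7 = 7
  7*16 + 12 (C) = 124
  124*16 + 0 = 1984
  1984*16 + 0 = 31744
  31744*16 + 15 (F) = 507919
  507919*16 + 12 (C) = 8126716
  8126716*16 + 0 = 130027456
Decimal = 130027456

130027456


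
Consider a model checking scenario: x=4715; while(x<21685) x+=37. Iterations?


Step 1: x goes from 4715 toward 21685 by 37; the body runs while x<21685, so iterations = ceil((bound-start)/step)
Step 2: Distance=16970
Step 3: ceil(16970/37)=459

459


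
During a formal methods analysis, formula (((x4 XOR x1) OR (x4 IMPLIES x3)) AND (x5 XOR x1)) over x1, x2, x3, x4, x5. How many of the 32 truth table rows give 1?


Formula: (((x4 XOR x1) OR (x4 IMPLIES x3)) AND (x5 XOR x1)) over 5 vars (32 rows)
Evaluate each row (x1, x2, x3, x4, x5 as bits, MSB first):
  row 0 [00000]: (((0 XOR 0) OR (0 IMPLIES 0)) AND (0 XOR 0)) -> 0
  row 1 [00001]: (((0 XOR 0) OR (0 IMPLIES 0)) AND (1 XOR 0)) -> 1
  row 2 [00010]: (((1 XOR 0) OR (1 IMPLIES 0)) AND (0 XOR 0)) -> 0
  row 3 [00011]: (((1 XOR 0) OR (1 IMPLIES 0)) AND (1 XOR 0)) -> 1
  row 4 [00100]: (((0 XOR 0) OR (0 IMPLIES 1)) AND (0 XOR 0)) -> 0
  row 5 [00101]: (((0 XOR 0) OR (0 IMPLIES 1)) AND (1 XOR 0)) -> 1
  row 6 [00110]: (((1 XOR 0) OR (1 IMPLIES 1)) AND (0 XOR 0)) -> 0
  row 7 [00111]: (((1 XOR 0) OR (1 IMPLIES 1)) AND (1 XOR 0)) -> 1
  row 8 [01000]: (((0 XOR 0) OR (0 IMPLIES 0)) AND (0 XOR 0)) -> 0
  row 9 [01001]: (((0 XOR 0) OR (0 IMPLIES 0)) AND (1 XOR 0)) -> 1
  row 10 [01010]: (((1 XOR 0) OR (1 IMPLIES 0)) AND (0 XOR 0)) -> 0
  row 11 [01011]: (((1 XOR 0) OR (1 IMPLIES 0)) AND (1 XOR 0)) -> 1
  row 12 [01100]: (((0 XOR 0) OR (0 IMPLIES 1)) AND (0 XOR 0)) -> 0
  row 13 [01101]: (((0 XOR 0) OR (0 IMPLIES 1)) AND (1 XOR 0)) -> 1
  row 14 [01110]: (((1 XOR 0) OR (1 IMPLIES 1)) AND (0 XOR 0)) -> 0
  row 15 [01111]: (((1 XOR 0) OR (1 IMPLIES 1)) AND (1 XOR 0)) -> 1
  row 16 [10000]: (((0 XOR 1) OR (0 IMPLIES 0)) AND (0 XOR 1)) -> 1
  row 17 [10001]: (((0 XOR 1) OR (0 IMPLIES 0)) AND (1 XOR 1)) -> 0
  row 18 [10010]: (((1 XOR 1) OR (1 IMPLIES 0)) AND (0 XOR 1)) -> 0
  row 19 [10011]: (((1 XOR 1) OR (1 IMPLIES 0)) AND (1 XOR 1)) -> 0
  row 20 [10100]: (((0 XOR 1) OR (0 IMPLIES 1)) AND (0 XOR 1)) -> 1
  row 21 [10101]: (((0 XOR 1) OR (0 IMPLIES 1)) AND (1 XOR 1)) -> 0
  row 22 [10110]: (((1 XOR 1) OR (1 IMPLIES 1)) AND (0 XOR 1)) -> 1
  row 23 [10111]: (((1 XOR 1) OR (1 IMPLIES 1)) AND (1 XOR 1)) -> 0
  row 24 [11000]: (((0 XOR 1) OR (0 IMPLIES 0)) AND (0 XOR 1)) -> 1
  row 25 [11001]: (((0 XOR 1) OR (0 IMPLIES 0)) AND (1 XOR 1)) -> 0
  row 26 [11010]: (((1 XOR 1) OR (1 IMPLIES 0)) AND (0 XOR 1)) -> 0
  row 27 [11011]: (((1 XOR 1) OR (1 IMPLIES 0)) AND (1 XOR 1)) -> 0
  row 28 [11100]: (((0 XOR 1) OR (0 IMPLIES 1)) AND (0 XOR 1)) -> 1
  row 29 [11101]: (((0 XOR 1) OR (0 IMPLIES 1)) AND (1 XOR 1)) -> 0
  row 30 [11110]: (((1 XOR 1) OR (1 IMPLIES 1)) AND (0 XOR 1)) -> 1
  row 31 [11111]: (((1 XOR 1) OR (1 IMPLIES 1)) AND (1 XOR 1)) -> 0
Full result column, 8 rows per line (x1,x2 fixed per line; x3,x4,x5 runs 000..111 left to right):
  rows 0-7 [x1,x2=00]: 01010101  (ones: 4)
  rows 8-15 [x1,x2=01]: 01010101  (ones: 4)
  rows 16-23 [x1,x2=10]: 10001010  (ones: 3)
  rows 24-31 [x1,x2=11]: 10001010  (ones: 3)
Count of 1-rows = 4+4+3+3 = 14

14


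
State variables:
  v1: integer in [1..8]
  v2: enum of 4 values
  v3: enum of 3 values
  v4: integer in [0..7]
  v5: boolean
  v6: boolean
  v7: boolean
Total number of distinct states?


State space = product of domain sizes of all variables.
Domain sizes:
  v1 (integer in [1..8]): 8
  v2 (enum of 4 values): 4
  v3 (enum of 3 values): 3
  v4 (integer in [0..7]): 8
  v5 (boolean): 2
  v6 (boolean): 2
  v7 (boolean): 2
Product = 8 * 4 * 3 * 8 * 2 * 2 * 2 = 6144

6144


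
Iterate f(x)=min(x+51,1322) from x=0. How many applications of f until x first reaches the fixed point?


Step 1: x=0, cap=1322, increment=51
Step 2: x grows by 51 each step until capped at 1322; fixed point is x=1322
Step 3: iterations = ceil(1322/51) = 26

26


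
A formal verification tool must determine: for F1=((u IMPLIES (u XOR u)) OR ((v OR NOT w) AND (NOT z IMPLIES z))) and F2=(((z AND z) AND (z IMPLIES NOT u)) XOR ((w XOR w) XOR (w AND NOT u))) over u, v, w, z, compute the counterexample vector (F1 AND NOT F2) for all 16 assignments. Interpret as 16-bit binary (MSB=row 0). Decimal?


F1 = ((u IMPLIES (u XOR u)) OR ((v OR NOT w) AND (NOT z IMPLIES z)))
F2 = (((z AND z) AND (z IMPLIES NOT u)) XOR ((w XOR w) XOR (w AND NOT u)))
Counterexample to F1=>F2 is where F1=1 and F2=0.
Evaluate each row (bits = u,v,w,z, MSB first):
  row 0 [0000]: F1=1 F2=0 -> F1&~F2 -> 1
  row 1 [0001]: F1=1 F2=1 -> F1&~F2 -> 0
  row 2 [0010]: F1=1 F2=1 -> F1&~F2 -> 0
  row 3 [0011]: F1=1 F2=0 -> F1&~F2 -> 1
  row 4 [0100]: F1=1 F2=0 -> F1&~F2 -> 1
  row 5 [0101]: F1=1 F2=1 -> F1&~F2 -> 0
  row 6 [0110]: F1=1 F2=1 -> F1&~F2 -> 0
  row 7 [0111]: F1=1 F2=0 -> F1&~F2 -> 1
  row 8 [1000]: F1=0 F2=0 -> F1&~F2 -> 0
  row 9 [1001]: F1=1 F2=0 -> F1&~F2 -> 1
  row 10 [1010]: F1=0 F2=0 -> F1&~F2 -> 0
  row 11 [1011]: F1=0 F2=0 -> F1&~F2 -> 0
  row 12 [1100]: F1=0 F2=0 -> F1&~F2 -> 0
  row 13 [1101]: F1=1 F2=0 -> F1&~F2 -> 1
  row 14 [1110]: F1=0 F2=0 -> F1&~F2 -> 0
  row 15 [1111]: F1=1 F2=0 -> F1&~F2 -> 1
Full result column, 4 rows per line (u,v fixed per line; w,z runs 00..11 left to right):
  rows 0-3 [u,v=00]: 1001  = hex 9
  rows 4-7 [u,v=01]: 1001  = hex 9
  rows 8-11 [u,v=10]: 0100  = hex 4
  rows 12-15 [u,v=11]: 0101  = hex 5
Counterexample vector (row 0 .. row 15) = 1001100101000101
Output column grouped in 4s = 1001 1001 0100 0101 = 0x9945
Convert to decimal digit by digit (value = value*16 + digit):
  9 -> 9
  9*16 + 9 = 153
  153*16 + 4 = 2452
  2452*16 + 5 = 39237
Decimal = 39237

39237


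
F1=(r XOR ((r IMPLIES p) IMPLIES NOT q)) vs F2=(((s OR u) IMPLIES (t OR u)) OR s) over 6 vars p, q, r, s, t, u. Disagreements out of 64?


F1 = (r XOR ((r IMPLIES p) IMPLIES NOT q))
F2 = (((s OR u) IMPLIES (t OR u)) OR s)
Evaluate both on each of 64 rows (bits = p,q,r,s,t,u):
  row 0 [000000]: F1=1 F2=1 -> 0
  row 1 [000001]: F1=1 F2=1 -> 0
  row 2 [000010]: F1=1 F2=1 -> 0
  row 3 [000011]: F1=1 F2=1 -> 0
  row 4 [000100]: F1=1 F2=1 -> 0
  (every remaining row is evaluated the same way; all 64 results are listed next)
Full result column, 8 rows per line (p,q,r fixed per line; s,t,u runs 000..111 left to right):
  rows 0-7 [p,q,r=000]: 00000000  (ones: 0)
  rows 8-15 [p,q,r=001]: 11111111  (ones: 8)
  rows 16-23 [p,q,r=010]: 11111111  (ones: 8)
  rows 24-31 [p,q,r=011]: 11111111  (ones: 8)
  rows 32-39 [p,q,r=100]: 00000000  (ones: 0)
  rows 40-47 [p,q,r=101]: 11111111  (ones: 8)
  rows 48-55 [p,q,r=110]: 11111111  (ones: 8)
  rows 56-63 [p,q,r=111]: 00000000  (ones: 0)
Disagreements = 0+8+8+8+0+8+8+0 = 40

40


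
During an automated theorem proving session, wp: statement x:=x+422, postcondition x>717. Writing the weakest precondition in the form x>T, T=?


Formula: wp(x:=E, P) = P[E/x] (substitute E for x in postcondition)
Step 1: Postcondition: x>717
Step 2: Substitute x+422 for x: x+422>717
Step 3: Solve for x: x > 717-422 = 295

295


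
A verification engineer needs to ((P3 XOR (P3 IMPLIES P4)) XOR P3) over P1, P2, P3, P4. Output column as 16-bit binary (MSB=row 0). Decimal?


Formula: ((P3 XOR (P3 IMPLIES P4)) XOR P3) over P1, P2, P3, P4 (16 rows)
Evaluate each row (bits = P1,P2,P3,P4, MSB first):
  row 0 [0000]: ((0 XOR (0 IMPLIES 0)) XOR 0) -> 1
  row 1 [0001]: ((0 XOR (0 IMPLIES 1)) XOR 0) -> 1
  row 2 [0010]: ((1 XOR (1 IMPLIES 0)) XOR 1) -> 0
  row 3 [0011]: ((1 XOR (1 IMPLIES 1)) XOR 1) -> 1
  row 4 [0100]: ((0 XOR (0 IMPLIES 0)) XOR 0) -> 1
  row 5 [0101]: ((0 XOR (0 IMPLIES 1)) XOR 0) -> 1
  row 6 [0110]: ((1 XOR (1 IMPLIES 0)) XOR 1) -> 0
  row 7 [0111]: ((1 XOR (1 IMPLIES 1)) XOR 1) -> 1
  row 8 [1000]: ((0 XOR (0 IMPLIES 0)) XOR 0) -> 1
  row 9 [1001]: ((0 XOR (0 IMPLIES 1)) XOR 0) -> 1
  row 10 [1010]: ((1 XOR (1 IMPLIES 0)) XOR 1) -> 0
  row 11 [1011]: ((1 XOR (1 IMPLIES 1)) XOR 1) -> 1
  row 12 [1100]: ((0 XOR (0 IMPLIES 0)) XOR 0) -> 1
  row 13 [1101]: ((0 XOR (0 IMPLIES 1)) XOR 0) -> 1
  row 14 [1110]: ((1 XOR (1 IMPLIES 0)) XOR 1) -> 0
  row 15 [1111]: ((1 XOR (1 IMPLIES 1)) XOR 1) -> 1
Full result column, 4 rows per line (P1,P2 fixed per line; P3,P4 runs 00..11 left to right):
  rows 0-3 [P1,P2=00]: 1101  = hex D
  rows 4-7 [P1,P2=01]: 1101  = hex D
  rows 8-11 [P1,P2=10]: 1101  = hex D
  rows 12-15 [P1,P2=11]: 1101  = hex D
Output column (row 0 .. row 15) = 1101110111011101
Output column grouped in 4s = 1101 1101 1101 1101 = 0xDDDD
Convert to decimal digit by digit (value = value*16 + digit):
  D -> 13
  13*16 + 13 (D) = 221
  221*16 + 13 (D) = 3549
  3549*16 + 13 (D) = 56797
Decimal = 56797

56797


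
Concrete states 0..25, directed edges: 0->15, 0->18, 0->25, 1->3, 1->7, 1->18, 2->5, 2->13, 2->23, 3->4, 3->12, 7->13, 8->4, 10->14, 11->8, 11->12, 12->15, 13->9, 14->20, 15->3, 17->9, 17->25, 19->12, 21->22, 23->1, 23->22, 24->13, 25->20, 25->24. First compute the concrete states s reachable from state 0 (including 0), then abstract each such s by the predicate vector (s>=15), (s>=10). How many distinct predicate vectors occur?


BFS from 0:
Concrete reachable: {0, 3, 4, 9, 12, 13, 15, 18, 20, 24, 25}
Abstract via predicates (s>=15), (s>=10):
  (0,0) <- {0, 3, 4, 9}
  (0,1) <- {12, 13}
  (1,1) <- {15, 18, 20, 24, 25}
Distinct abstract states = 3

3


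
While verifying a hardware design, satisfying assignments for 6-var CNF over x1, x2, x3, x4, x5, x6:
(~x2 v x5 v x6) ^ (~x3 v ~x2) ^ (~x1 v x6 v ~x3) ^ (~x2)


CNF with 4 clauses over 6 vars (64 assignments).
An assignment satisfies CNF iff every clause has >=1 true literal.
Check each row (bits = x1,x2,x3,x4,x5,x6; clause T/F shown):
  row 0 [000000]: clauses=TTTT -> 1
  row 1 [000001]: clauses=TTTT -> 1
  row 2 [000010]: clauses=TTTT -> 1
  row 3 [000011]: clauses=TTTT -> 1
  row 4 [000100]: clauses=TTTT -> 1
  (every remaining row is evaluated the same way; all 64 results are listed next)
Full result column, 8 rows per line (x1,x2,x3 fixed per line; x4,x5,x6 runs 000..111 left to right):
  rows 0-7 [x1,x2,x3=000]: 11111111  (ones: 8)
  rows 8-15 [x1,x2,x3=001]: 11111111  (ones: 8)
  rows 16-23 [x1,x2,x3=010]: 00000000  (ones: 0)
  rows 24-31 [x1,x2,x3=011]: 00000000  (ones: 0)
  rows 32-39 [x1,x2,x3=100]: 11111111  (ones: 8)
  rows 40-47 [x1,x2,x3=101]: 01010101  (ones: 4)
  rows 48-55 [x1,x2,x3=110]: 00000000  (ones: 0)
  rows 56-63 [x1,x2,x3=111]: 00000000  (ones: 0)
Satisfying assignments = 8+8+0+0+8+4+0+0 = 28

28


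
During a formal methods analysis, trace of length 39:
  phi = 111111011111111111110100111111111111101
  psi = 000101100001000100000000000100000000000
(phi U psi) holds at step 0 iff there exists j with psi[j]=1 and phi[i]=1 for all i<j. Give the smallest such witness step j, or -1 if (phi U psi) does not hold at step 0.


(phi U psi) at 0: need smallest j with psi[j]=1 and phi[i]=1 for all i in [0,j).
Scan from step 0:
  step 0: phi=1, psi=0 -> continue
  step 1: phi=1, psi=0 -> continue
  step 2: phi=1, psi=0 -> continue
  step 3: psi=1 and phi held for [0,3) -> witness found
Witness step = 3

3


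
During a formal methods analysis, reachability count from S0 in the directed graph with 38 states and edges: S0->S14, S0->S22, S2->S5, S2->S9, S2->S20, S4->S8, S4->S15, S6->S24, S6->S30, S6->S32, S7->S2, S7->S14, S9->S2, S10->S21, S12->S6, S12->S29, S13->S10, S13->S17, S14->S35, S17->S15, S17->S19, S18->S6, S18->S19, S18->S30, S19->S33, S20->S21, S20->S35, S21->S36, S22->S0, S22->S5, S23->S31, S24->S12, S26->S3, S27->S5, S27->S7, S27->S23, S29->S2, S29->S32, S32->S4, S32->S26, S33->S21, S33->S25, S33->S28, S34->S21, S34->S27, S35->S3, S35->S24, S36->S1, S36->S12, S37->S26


BFS from S0:
  layer 0: {S0}
  layer 1: {S14, S22}
  layer 2: {S5, S35}
  layer 3: {S3, S24}
  layer 4: {S12}
  layer 5: {S6, S29}
  layer 6: {S2, S30, S32}
  layer 7: {S4, S9, S20, S26}
  layer 8: {S8, S15, S21}
  layer 9: {S36}
  layer 10: {S1}
Reachable set: {S0, S1, S2, S3, S4, S5, S6, S8, S9, S12, S14, S15, S20, S21, S22, S24, S26, S29, S30, S32, S35, S36}
Count = 22

22


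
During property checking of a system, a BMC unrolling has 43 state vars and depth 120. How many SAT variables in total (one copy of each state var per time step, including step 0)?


BMC unrolls to depth k, creating one copy of each state var for steps 0..k.
Step count = 120 + 1 = 121 (steps 0 through 120)
Vars per step = 43
Total = 43 * 121 = 5203

5203


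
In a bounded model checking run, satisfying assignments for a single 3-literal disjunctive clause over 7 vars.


Step 1: Total=2^7=128
Step 2: Unsat when all 3 false: 2^4=16
Step 3: Sat=128-16=112

112


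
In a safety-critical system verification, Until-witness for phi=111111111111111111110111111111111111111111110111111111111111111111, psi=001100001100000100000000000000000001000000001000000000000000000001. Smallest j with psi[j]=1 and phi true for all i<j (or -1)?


(phi U psi) at 0: need smallest j with psi[j]=1 and phi[i]=1 for all i in [0,j).
Scan from step 0:
  step 0: phi=1, psi=0 -> continue
  step 1: phi=1, psi=0 -> continue
  step 2: psi=1 and phi held for [0,2) -> witness found
Witness step = 2

2


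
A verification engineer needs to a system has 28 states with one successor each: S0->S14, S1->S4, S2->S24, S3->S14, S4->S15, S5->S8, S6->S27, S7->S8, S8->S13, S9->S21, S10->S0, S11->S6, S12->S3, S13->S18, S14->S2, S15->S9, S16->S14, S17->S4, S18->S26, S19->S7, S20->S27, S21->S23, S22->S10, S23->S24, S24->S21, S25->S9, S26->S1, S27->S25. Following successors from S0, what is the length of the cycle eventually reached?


Trace from S0 until a state repeats:
  S0 -> S14 -> S2 -> S24 -> S21 -> S23 -> S24
S24 first seen at step 3, revisited at step 6.
Cycle length = 6 - 3 = 3

3


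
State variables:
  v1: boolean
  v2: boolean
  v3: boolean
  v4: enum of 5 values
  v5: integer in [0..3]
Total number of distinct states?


State space = product of domain sizes of all variables.
Domain sizes:
  v1 (boolean): 2
  v2 (boolean): 2
  v3 (boolean): 2
  v4 (enum of 5 values): 5
  v5 (integer in [0..3]): 4
Product = 2 * 2 * 2 * 5 * 4 = 160

160


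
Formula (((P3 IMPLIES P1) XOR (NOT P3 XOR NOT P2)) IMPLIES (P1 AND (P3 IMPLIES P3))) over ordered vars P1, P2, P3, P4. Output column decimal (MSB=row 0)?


Formula: (((P3 IMPLIES P1) XOR (NOT P3 XOR NOT P2)) IMPLIES (P1 AND (P3 IMPLIES P3))) over P1, P2, P3, P4 (16 rows)
Evaluate each row (bits = P1,P2,P3,P4, MSB first):
  row 0 [0000]: (((0 IMPLIES 0) XOR (NOT 0 XOR NOT 0)) IMPLIES (0 AND (0 IMPLIES 0))) -> 0
  row 1 [0001]: (((0 IMPLIES 0) XOR (NOT 0 XOR NOT 0)) IMPLIES (0 AND (0 IMPLIES 0))) -> 0
  row 2 [0010]: (((1 IMPLIES 0) XOR (NOT 1 XOR NOT 0)) IMPLIES (0 AND (1 IMPLIES 1))) -> 0
  row 3 [0011]: (((1 IMPLIES 0) XOR (NOT 1 XOR NOT 0)) IMPLIES (0 AND (1 IMPLIES 1))) -> 0
  row 4 [0100]: (((0 IMPLIES 0) XOR (NOT 0 XOR NOT 1)) IMPLIES (0 AND (0 IMPLIES 0))) -> 1
  row 5 [0101]: (((0 IMPLIES 0) XOR (NOT 0 XOR NOT 1)) IMPLIES (0 AND (0 IMPLIES 0))) -> 1
  row 6 [0110]: (((1 IMPLIES 0) XOR (NOT 1 XOR NOT 1)) IMPLIES (0 AND (1 IMPLIES 1))) -> 1
  row 7 [0111]: (((1 IMPLIES 0) XOR (NOT 1 XOR NOT 1)) IMPLIES (0 AND (1 IMPLIES 1))) -> 1
  row 8 [1000]: (((0 IMPLIES 1) XOR (NOT 0 XOR NOT 0)) IMPLIES (1 AND (0 IMPLIES 0))) -> 1
  row 9 [1001]: (((0 IMPLIES 1) XOR (NOT 0 XOR NOT 0)) IMPLIES (1 AND (0 IMPLIES 0))) -> 1
  row 10 [1010]: (((1 IMPLIES 1) XOR (NOT 1 XOR NOT 0)) IMPLIES (1 AND (1 IMPLIES 1))) -> 1
  row 11 [1011]: (((1 IMPLIES 1) XOR (NOT 1 XOR NOT 0)) IMPLIES (1 AND (1 IMPLIES 1))) -> 1
  row 12 [1100]: (((0 IMPLIES 1) XOR (NOT 0 XOR NOT 1)) IMPLIES (1 AND (0 IMPLIES 0))) -> 1
  row 13 [1101]: (((0 IMPLIES 1) XOR (NOT 0 XOR NOT 1)) IMPLIES (1 AND (0 IMPLIES 0))) -> 1
  row 14 [1110]: (((1 IMPLIES 1) XOR (NOT 1 XOR NOT 1)) IMPLIES (1 AND (1 IMPLIES 1))) -> 1
  row 15 [1111]: (((1 IMPLIES 1) XOR (NOT 1 XOR NOT 1)) IMPLIES (1 AND (1 IMPLIES 1))) -> 1
Full result column, 4 rows per line (P1,P2 fixed per line; P3,P4 runs 00..11 left to right):
  rows 0-3 [P1,P2=00]: 0000  = hex 0
  rows 4-7 [P1,P2=01]: 1111  = hex F
  rows 8-11 [P1,P2=10]: 1111  = hex F
  rows 12-15 [P1,P2=11]: 1111  = hex F
Output column (row 0 .. row 15) = 0000111111111111
Output column grouped in 4s = 0000 1111 1111 1111 = 0x0FFF
Convert to decimal digit by digit (value = value*16 + digit):
  0 -> 0
  0*16 + 15 (F) = 15
  15*16 + 15 (F) = 255
  255*16 + 15 (F) = 4095
Decimal = 4095

4095


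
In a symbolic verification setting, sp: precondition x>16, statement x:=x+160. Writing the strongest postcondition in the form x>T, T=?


Formula: sp(P, x:=E) = exists old_x. (x = E[old_x/x]) AND P[old_x/x] (old_x is the value of x before the assignment; eliminate old_x by solving x = E[old_x/x] for old_x)
Step 1: Precondition P: x>16, i.e. old_x > 16
Step 2: Assignment gives x = old_x + 160, so old_x = x - 160
Step 3: Substitute into P: x - 160 > 16
Step 4: Simplify: x > 16+160 = 176

176


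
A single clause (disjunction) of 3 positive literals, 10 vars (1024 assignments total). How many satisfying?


Step 1: Total=2^10=1024
Step 2: Unsat when all 3 false: 2^7=128
Step 3: Sat=1024-128=896

896


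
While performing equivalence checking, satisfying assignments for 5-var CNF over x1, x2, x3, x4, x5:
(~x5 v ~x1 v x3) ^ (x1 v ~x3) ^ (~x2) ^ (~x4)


CNF with 4 clauses over 5 vars (32 assignments).
An assignment satisfies CNF iff every clause has >=1 true literal.
Check each row (bits = x1,x2,x3,x4,x5; clause T/F shown):
  row 0 [00000]: clauses=TTTT -> 1
  row 1 [00001]: clauses=TTTT -> 1
  row 2 [00010]: clauses=TTTF -> 0
  row 3 [00011]: clauses=TTTF -> 0
  row 4 [00100]: clauses=TFTT -> 0
  row 5 [00101]: clauses=TFTT -> 0
  row 6 [00110]: clauses=TFTF -> 0
  row 7 [00111]: clauses=TFTF -> 0
  row 8 [01000]: clauses=TTFT -> 0
  row 9 [01001]: clauses=TTFT -> 0
  row 10 [01010]: clauses=TTFF -> 0
  row 11 [01011]: clauses=TTFF -> 0
  row 12 [01100]: clauses=TFFT -> 0
  row 13 [01101]: clauses=TFFT -> 0
  row 14 [01110]: clauses=TFFF -> 0
  row 15 [01111]: clauses=TFFF -> 0
  row 16 [10000]: clauses=TTTT -> 1
  row 17 [10001]: clauses=FTTT -> 0
  row 18 [10010]: clauses=TTTF -> 0
  row 19 [10011]: clauses=FTTF -> 0
  row 20 [10100]: clauses=TTTT -> 1
  row 21 [10101]: clauses=TTTT -> 1
  row 22 [10110]: clauses=TTTF -> 0
  row 23 [10111]: clauses=TTTF -> 0
  row 24 [11000]: clauses=TTFT -> 0
  row 25 [11001]: clauses=FTFT -> 0
  row 26 [11010]: clauses=TTFF -> 0
  row 27 [11011]: clauses=FTFF -> 0
  row 28 [11100]: clauses=TTFT -> 0
  row 29 [11101]: clauses=TTFT -> 0
  row 30 [11110]: clauses=TTFF -> 0
  row 31 [11111]: clauses=TTFF -> 0
Full result column, 8 rows per line (x1,x2 fixed per line; x3,x4,x5 runs 000..111 left to right):
  rows 0-7 [x1,x2=00]: 11000000  (ones: 2)
  rows 8-15 [x1,x2=01]: 00000000  (ones: 0)
  rows 16-23 [x1,x2=10]: 10001100  (ones: 3)
  rows 24-31 [x1,x2=11]: 00000000  (ones: 0)
Satisfying assignments = 2+0+3+0 = 5

5


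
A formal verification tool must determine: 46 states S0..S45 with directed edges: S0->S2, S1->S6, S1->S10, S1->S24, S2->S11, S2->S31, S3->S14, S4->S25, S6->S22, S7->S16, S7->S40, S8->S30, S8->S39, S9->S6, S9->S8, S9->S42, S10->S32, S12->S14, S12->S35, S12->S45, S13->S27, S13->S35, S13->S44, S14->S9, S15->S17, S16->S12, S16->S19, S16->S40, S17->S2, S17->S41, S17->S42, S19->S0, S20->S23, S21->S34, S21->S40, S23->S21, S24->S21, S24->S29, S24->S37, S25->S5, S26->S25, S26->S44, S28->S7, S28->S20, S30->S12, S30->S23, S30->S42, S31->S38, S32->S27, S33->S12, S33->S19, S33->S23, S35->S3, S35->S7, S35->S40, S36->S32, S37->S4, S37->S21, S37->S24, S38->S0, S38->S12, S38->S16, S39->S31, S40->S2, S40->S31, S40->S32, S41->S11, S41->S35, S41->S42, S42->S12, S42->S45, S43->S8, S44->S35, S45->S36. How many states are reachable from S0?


BFS from S0:
  layer 0: {S0}
  layer 1: {S2}
  layer 2: {S11, S31}
  layer 3: {S38}
  layer 4: {S12, S16}
  layer 5: {S14, S19, S35, S40, S45}
  layer 6: {S3, S7, S9, S32, S36}
  layer 7: {S6, S8, S27, S42}
  layer 8: {S22, S30, S39}
  layer 9: {S23}
  layer 10: {S21}
  layer 11: {S34}
Reachable set: {S0, S2, S3, S6, S7, S8, S9, S11, S12, S14, S16, S19, S21, S22, S23, S27, S30, S31, S32, S34, S35, S36, S38, S39, S40, S42, S45}
Count = 27

27


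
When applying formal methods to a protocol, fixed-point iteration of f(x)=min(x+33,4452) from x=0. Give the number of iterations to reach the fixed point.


Step 1: x=0, cap=4452, increment=33
Step 2: x grows by 33 each step until capped at 4452; fixed point is x=4452
Step 3: iterations = ceil(4452/33) = 135

135


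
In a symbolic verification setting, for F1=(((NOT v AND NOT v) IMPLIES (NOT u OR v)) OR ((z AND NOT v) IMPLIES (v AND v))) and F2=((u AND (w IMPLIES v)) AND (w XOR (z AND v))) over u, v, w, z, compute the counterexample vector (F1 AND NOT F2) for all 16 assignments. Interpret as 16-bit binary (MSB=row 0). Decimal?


F1 = (((NOT v AND NOT v) IMPLIES (NOT u OR v)) OR ((z AND NOT v) IMPLIES (v AND v)))
F2 = ((u AND (w IMPLIES v)) AND (w XOR (z AND v)))
Counterexample to F1=>F2 is where F1=1 and F2=0.
Evaluate each row (bits = u,v,w,z, MSB first):
  row 0 [0000]: F1=1 F2=0 -> F1&~F2 -> 1
  row 1 [0001]: F1=1 F2=0 -> F1&~F2 -> 1
  row 2 [0010]: F1=1 F2=0 -> F1&~F2 -> 1
  row 3 [0011]: F1=1 F2=0 -> F1&~F2 -> 1
  row 4 [0100]: F1=1 F2=0 -> F1&~F2 -> 1
  row 5 [0101]: F1=1 F2=0 -> F1&~F2 -> 1
  row 6 [0110]: F1=1 F2=0 -> F1&~F2 -> 1
  row 7 [0111]: F1=1 F2=0 -> F1&~F2 -> 1
  row 8 [1000]: F1=1 F2=0 -> F1&~F2 -> 1
  row 9 [1001]: F1=0 F2=0 -> F1&~F2 -> 0
  row 10 [1010]: F1=1 F2=0 -> F1&~F2 -> 1
  row 11 [1011]: F1=0 F2=0 -> F1&~F2 -> 0
  row 12 [1100]: F1=1 F2=0 -> F1&~F2 -> 1
  row 13 [1101]: F1=1 F2=1 -> F1&~F2 -> 0
  row 14 [1110]: F1=1 F2=1 -> F1&~F2 -> 0
  row 15 [1111]: F1=1 F2=0 -> F1&~F2 -> 1
Full result column, 4 rows per line (u,v fixed per line; w,z runs 00..11 left to right):
  rows 0-3 [u,v=00]: 1111  = hex F
  rows 4-7 [u,v=01]: 1111  = hex F
  rows 8-11 [u,v=10]: 1010  = hex A
  rows 12-15 [u,v=11]: 1001  = hex 9
Counterexample vector (row 0 .. row 15) = 1111111110101001
Output column grouped in 4s = 1111 1111 1010 1001 = 0xFFA9
Convert to decimal digit by digit (value = value*16 + digit):
  F -> 15
  15*16 + 15 (F) = 255
  255*16 + 10 (A) = 4090
  4090*16 + 9 = 65449
Decimal = 65449

65449


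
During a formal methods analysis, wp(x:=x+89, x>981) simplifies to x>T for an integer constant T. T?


Formula: wp(x:=E, P) = P[E/x] (substitute E for x in postcondition)
Step 1: Postcondition: x>981
Step 2: Substitute x+89 for x: x+89>981
Step 3: Solve for x: x > 981-89 = 892

892


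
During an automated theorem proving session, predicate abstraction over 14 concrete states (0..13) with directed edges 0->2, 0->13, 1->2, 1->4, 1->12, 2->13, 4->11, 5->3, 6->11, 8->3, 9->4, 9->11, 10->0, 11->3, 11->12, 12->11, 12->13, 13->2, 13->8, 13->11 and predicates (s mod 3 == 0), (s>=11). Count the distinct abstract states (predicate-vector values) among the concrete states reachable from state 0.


BFS from 0:
Concrete reachable: {0, 2, 3, 8, 11, 12, 13}
Abstract via predicates (s mod 3 == 0), (s>=11):
  (0,0) <- {2, 8}
  (0,1) <- {11, 13}
  (1,0) <- {0, 3}
  (1,1) <- {12}
Distinct abstract states = 4

4


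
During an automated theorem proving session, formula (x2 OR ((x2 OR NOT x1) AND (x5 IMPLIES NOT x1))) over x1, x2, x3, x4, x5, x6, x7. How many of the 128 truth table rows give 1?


Formula: (x2 OR ((x2 OR NOT x1) AND (x5 IMPLIES NOT x1))) over 7 vars (128 rows)
Evaluate each row (x1, x2, x3, x4, x5, x6, x7 as bits, MSB first):
  row 0 [0000000]: (0 OR ((0 OR NOT 0) AND (0 IMPLIES NOT 0))) -> 1
  row 1 [0000001]: (0 OR ((0 OR NOT 0) AND (0 IMPLIES NOT 0))) -> 1
  row 2 [0000010]: (0 OR ((0 OR NOT 0) AND (0 IMPLIES NOT 0))) -> 1
  row 3 [0000011]: (0 OR ((0 OR NOT 0) AND (0 IMPLIES NOT 0))) -> 1
  row 4 [0000100]: (0 OR ((0 OR NOT 0) AND (1 IMPLIES NOT 0))) -> 1
  (every remaining row is evaluated the same way; all 128 results are listed next)
Full result column, 8 rows per line (x1,x2,x3,x4 fixed per line; x5,x6,x7 runs 000..111 left to right):
  rows 0-7 [x1,x2,x3,x4=0000]: 11111111  (ones: 8)
  rows 8-15 [x1,x2,x3,x4=0001]: 11111111  (ones: 8)
  rows 16-23 [x1,x2,x3,x4=0010]: 11111111  (ones: 8)
  rows 24-31 [x1,x2,x3,x4=0011]: 11111111  (ones: 8)
  rows 32-39 [x1,x2,x3,x4=0100]: 11111111  (ones: 8)
  rows 40-47 [x1,x2,x3,x4=0101]: 11111111  (ones: 8)
  rows 48-55 [x1,x2,x3,x4=0110]: 11111111  (ones: 8)
  rows 56-63 [x1,x2,x3,x4=0111]: 11111111  (ones: 8)
  rows 64-71 [x1,x2,x3,x4=1000]: 00000000  (ones: 0)
  rows 72-79 [x1,x2,x3,x4=1001]: 00000000  (ones: 0)
  rows 80-87 [x1,x2,x3,x4=1010]: 00000000  (ones: 0)
  rows 88-95 [x1,x2,x3,x4=1011]: 00000000  (ones: 0)
  rows 96-103 [x1,x2,x3,x4=1100]: 11111111  (ones: 8)
  rows 104-111 [x1,x2,x3,x4=1101]: 11111111  (ones: 8)
  rows 112-119 [x1,x2,x3,x4=1110]: 11111111  (ones: 8)
  rows 120-127 [x1,x2,x3,x4=1111]: 11111111  (ones: 8)
Count of 1-rows = 8+8+8+8+8+8+8+8+0+0+0+0+8+8+8+8 = 96

96


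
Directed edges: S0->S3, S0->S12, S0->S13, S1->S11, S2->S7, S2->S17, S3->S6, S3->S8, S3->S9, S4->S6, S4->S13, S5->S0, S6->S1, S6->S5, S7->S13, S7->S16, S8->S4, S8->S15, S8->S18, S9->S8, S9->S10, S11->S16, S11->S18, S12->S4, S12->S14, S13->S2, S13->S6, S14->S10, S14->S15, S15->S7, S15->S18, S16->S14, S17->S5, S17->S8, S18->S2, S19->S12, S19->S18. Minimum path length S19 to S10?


BFS layer-by-layer from S19:
  dist 0: {S19}
  dist 1: {S12, S18}
  dist 2: {S2, S4, S14}
  dist 3: {S6, S7, S10, S13, S15, S17}
  -> S10 reached at distance 3
Shortest path length = 3

3


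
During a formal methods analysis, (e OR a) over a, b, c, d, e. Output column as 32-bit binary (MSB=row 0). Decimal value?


Formula: (e OR a) over a, b, c, d, e (32 rows)
Evaluate each row (bits = a,b,c,d,e, MSB first):
  row 0 [00000]: (0 OR 0) -> 0
  row 1 [00001]: (1 OR 0) -> 1
  row 2 [00010]: (0 OR 0) -> 0
  row 3 [00011]: (1 OR 0) -> 1
  row 4 [00100]: (0 OR 0) -> 0
  row 5 [00101]: (1 OR 0) -> 1
  row 6 [00110]: (0 OR 0) -> 0
  row 7 [00111]: (1 OR 0) -> 1
  row 8 [01000]: (0 OR 0) -> 0
  row 9 [01001]: (1 OR 0) -> 1
  row 10 [01010]: (0 OR 0) -> 0
  row 11 [01011]: (1 OR 0) -> 1
  row 12 [01100]: (0 OR 0) -> 0
  row 13 [01101]: (1 OR 0) -> 1
  row 14 [01110]: (0 OR 0) -> 0
  row 15 [01111]: (1 OR 0) -> 1
  row 16 [10000]: (0 OR 1) -> 1
  row 17 [10001]: (1 OR 1) -> 1
  row 18 [10010]: (0 OR 1) -> 1
  row 19 [10011]: (1 OR 1) -> 1
  row 20 [10100]: (0 OR 1) -> 1
  row 21 [10101]: (1 OR 1) -> 1
  row 22 [10110]: (0 OR 1) -> 1
  row 23 [10111]: (1 OR 1) -> 1
  row 24 [11000]: (0 OR 1) -> 1
  row 25 [11001]: (1 OR 1) -> 1
  row 26 [11010]: (0 OR 1) -> 1
  row 27 [11011]: (1 OR 1) -> 1
  row 28 [11100]: (0 OR 1) -> 1
  row 29 [11101]: (1 OR 1) -> 1
  row 30 [11110]: (0 OR 1) -> 1
  row 31 [11111]: (1 OR 1) -> 1
Full result column, 4 rows per line (a,b,c fixed per line; d,e runs 00..11 left to right):
  rows 0-3 [a,b,c=000]: 0101  = hex 5
  rows 4-7 [a,b,c=001]: 0101  = hex 5
  rows 8-11 [a,b,c=010]: 0101  = hex 5
  rows 12-15 [a,b,c=011]: 0101  = hex 5
  rows 16-19 [a,b,c=100]: 1111  = hex F
  rows 20-23 [a,b,c=101]: 1111  = hex F
  rows 24-27 [a,b,c=110]: 1111  = hex F
  rows 28-31 [a,b,c=111]: 1111  = hex F
Output column (row 0 .. row 31) = 01010101010101011111111111111111
Output column grouped in 4s = 0101 0101 0101 0101 1111 1111 1111 1111 = 0x5555FFFF
Convert to decimal digit by digit (value = value*16 + digit):
  5 -> 5
  5*16 + 5 = 85
  85*16 + 5 = 1365
  1365*16 + 5 = 21845
  21845*16 + 15 (F) = 349535
  349535*16 + 15 (F) = 5592575
  5592575*16 + 15 (F) = 89481215
  89481215*16 + 15 (F) = 1431699455
Decimal = 1431699455

1431699455


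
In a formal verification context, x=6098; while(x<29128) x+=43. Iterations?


Step 1: x goes from 6098 toward 29128 by 43; the body runs while x<29128, so iterations = ceil((bound-start)/step)
Step 2: Distance=23030
Step 3: ceil(23030/43)=536

536


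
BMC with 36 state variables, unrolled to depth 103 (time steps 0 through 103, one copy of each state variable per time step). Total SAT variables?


BMC unrolls to depth k, creating one copy of each state var for steps 0..k.
Step count = 103 + 1 = 104 (steps 0 through 103)
Vars per step = 36
Total = 36 * 104 = 3744

3744


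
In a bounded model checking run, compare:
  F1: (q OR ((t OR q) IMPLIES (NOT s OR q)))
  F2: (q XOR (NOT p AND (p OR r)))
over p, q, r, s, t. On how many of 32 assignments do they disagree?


F1 = (q OR ((t OR q) IMPLIES (NOT s OR q)))
F2 = (q XOR (NOT p AND (p OR r)))
Evaluate both on each of 32 rows (bits = p,q,r,s,t):
  row 0 [00000]: F1=1 F2=0 (differ) -> 1
  row 1 [00001]: F1=1 F2=0 (differ) -> 1
  row 2 [00010]: F1=1 F2=0 (differ) -> 1
  row 3 [00011]: F1=0 F2=0 -> 0
  row 4 [00100]: F1=1 F2=1 -> 0
  row 5 [00101]: F1=1 F2=1 -> 0
  row 6 [00110]: F1=1 F2=1 -> 0
  row 7 [00111]: F1=0 F2=1 (differ) -> 1
  row 8 [01000]: F1=1 F2=1 -> 0
  row 9 [01001]: F1=1 F2=1 -> 0
  row 10 [01010]: F1=1 F2=1 -> 0
  row 11 [01011]: F1=1 F2=1 -> 0
  row 12 [01100]: F1=1 F2=0 (differ) -> 1
  row 13 [01101]: F1=1 F2=0 (differ) -> 1
  row 14 [01110]: F1=1 F2=0 (differ) -> 1
  row 15 [01111]: F1=1 F2=0 (differ) -> 1
  row 16 [10000]: F1=1 F2=0 (differ) -> 1
  row 17 [10001]: F1=1 F2=0 (differ) -> 1
  row 18 [10010]: F1=1 F2=0 (differ) -> 1
  row 19 [10011]: F1=0 F2=0 -> 0
  row 20 [10100]: F1=1 F2=0 (differ) -> 1
  row 21 [10101]: F1=1 F2=0 (differ) -> 1
  row 22 [10110]: F1=1 F2=0 (differ) -> 1
  row 23 [10111]: F1=0 F2=0 -> 0
  row 24 [11000]: F1=1 F2=1 -> 0
  row 25 [11001]: F1=1 F2=1 -> 0
  row 26 [11010]: F1=1 F2=1 -> 0
  row 27 [11011]: F1=1 F2=1 -> 0
  row 28 [11100]: F1=1 F2=1 -> 0
  row 29 [11101]: F1=1 F2=1 -> 0
  row 30 [11110]: F1=1 F2=1 -> 0
  row 31 [11111]: F1=1 F2=1 -> 0
Full result column, 8 rows per line (p,q fixed per line; r,s,t runs 000..111 left to right):
  rows 0-7 [p,q=00]: 11100001  (ones: 4)
  rows 8-15 [p,q=01]: 00001111  (ones: 4)
  rows 16-23 [p,q=10]: 11101110  (ones: 6)
  rows 24-31 [p,q=11]: 00000000  (ones: 0)
Disagreements = 4+4+6+0 = 14

14


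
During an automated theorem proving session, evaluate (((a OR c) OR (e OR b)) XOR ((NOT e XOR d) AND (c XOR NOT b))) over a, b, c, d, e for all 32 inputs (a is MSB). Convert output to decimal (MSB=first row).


Formula: (((a OR c) OR (e OR b)) XOR ((NOT e XOR d) AND (c XOR NOT b))) over a, b, c, d, e (32 rows)
Evaluate each row (bits = a,b,c,d,e, MSB first):
  row 0 [00000]: (((0 OR 0) OR (0 OR 0)) XOR ((NOT 0 XOR 0) AND (0 XOR NOT 0))) -> 1
  row 1 [00001]: (((0 OR 0) OR (1 OR 0)) XOR ((NOT 1 XOR 0) AND (0 XOR NOT 0))) -> 1
  row 2 [00010]: (((0 OR 0) OR (0 OR 0)) XOR ((NOT 0 XOR 1) AND (0 XOR NOT 0))) -> 0
  row 3 [00011]: (((0 OR 0) OR (1 OR 0)) XOR ((NOT 1 XOR 1) AND (0 XOR NOT 0))) -> 0
  row 4 [00100]: (((0 OR 1) OR (0 OR 0)) XOR ((NOT 0 XOR 0) AND (1 XOR NOT 0))) -> 1
  row 5 [00101]: (((0 OR 1) OR (1 OR 0)) XOR ((NOT 1 XOR 0) AND (1 XOR NOT 0))) -> 1
  row 6 [00110]: (((0 OR 1) OR (0 OR 0)) XOR ((NOT 0 XOR 1) AND (1 XOR NOT 0))) -> 1
  row 7 [00111]: (((0 OR 1) OR (1 OR 0)) XOR ((NOT 1 XOR 1) AND (1 XOR NOT 0))) -> 1
  row 8 [01000]: (((0 OR 0) OR (0 OR 1)) XOR ((NOT 0 XOR 0) AND (0 XOR NOT 1))) -> 1
  row 9 [01001]: (((0 OR 0) OR (1 OR 1)) XOR ((NOT 1 XOR 0) AND (0 XOR NOT 1))) -> 1
  row 10 [01010]: (((0 OR 0) OR (0 OR 1)) XOR ((NOT 0 XOR 1) AND (0 XOR NOT 1))) -> 1
  row 11 [01011]: (((0 OR 0) OR (1 OR 1)) XOR ((NOT 1 XOR 1) AND (0 XOR NOT 1))) -> 1
  row 12 [01100]: (((0 OR 1) OR (0 OR 1)) XOR ((NOT 0 XOR 0) AND (1 XOR NOT 1))) -> 0
  row 13 [01101]: (((0 OR 1) OR (1 OR 1)) XOR ((NOT 1 XOR 0) AND (1 XOR NOT 1))) -> 1
  row 14 [01110]: (((0 OR 1) OR (0 OR 1)) XOR ((NOT 0 XOR 1) AND (1 XOR NOT 1))) -> 1
  row 15 [01111]: (((0 OR 1) OR (1 OR 1)) XOR ((NOT 1 XOR 1) AND (1 XOR NOT 1))) -> 0
  row 16 [10000]: (((1 OR 0) OR (0 OR 0)) XOR ((NOT 0 XOR 0) AND (0 XOR NOT 0))) -> 0
  row 17 [10001]: (((1 OR 0) OR (1 OR 0)) XOR ((NOT 1 XOR 0) AND (0 XOR NOT 0))) -> 1
  row 18 [10010]: (((1 OR 0) OR (0 OR 0)) XOR ((NOT 0 XOR 1) AND (0 XOR NOT 0))) -> 1
  row 19 [10011]: (((1 OR 0) OR (1 OR 0)) XOR ((NOT 1 XOR 1) AND (0 XOR NOT 0))) -> 0
  row 20 [10100]: (((1 OR 1) OR (0 OR 0)) XOR ((NOT 0 XOR 0) AND (1 XOR NOT 0))) -> 1
  row 21 [10101]: (((1 OR 1) OR (1 OR 0)) XOR ((NOT 1 XOR 0) AND (1 XOR NOT 0))) -> 1
  row 22 [10110]: (((1 OR 1) OR (0 OR 0)) XOR ((NOT 0 XOR 1) AND (1 XOR NOT 0))) -> 1
  row 23 [10111]: (((1 OR 1) OR (1 OR 0)) XOR ((NOT 1 XOR 1) AND (1 XOR NOT 0))) -> 1
  row 24 [11000]: (((1 OR 0) OR (0 OR 1)) XOR ((NOT 0 XOR 0) AND (0 XOR NOT 1))) -> 1
  row 25 [11001]: (((1 OR 0) OR (1 OR 1)) XOR ((NOT 1 XOR 0) AND (0 XOR NOT 1))) -> 1
  row 26 [11010]: (((1 OR 0) OR (0 OR 1)) XOR ((NOT 0 XOR 1) AND (0 XOR NOT 1))) -> 1
  row 27 [11011]: (((1 OR 0) OR (1 OR 1)) XOR ((NOT 1 XOR 1) AND (0 XOR NOT 1))) -> 1
  row 28 [11100]: (((1 OR 1) OR (0 OR 1)) XOR ((NOT 0 XOR 0) AND (1 XOR NOT 1))) -> 0
  row 29 [11101]: (((1 OR 1) OR (1 OR 1)) XOR ((NOT 1 XOR 0) AND (1 XOR NOT 1))) -> 1
  row 30 [11110]: (((1 OR 1) OR (0 OR 1)) XOR ((NOT 0 XOR 1) AND (1 XOR NOT 1))) -> 1
  row 31 [11111]: (((1 OR 1) OR (1 OR 1)) XOR ((NOT 1 XOR 1) AND (1 XOR NOT 1))) -> 0
Full result column, 4 rows per line (a,b,c fixed per line; d,e runs 00..11 left to right):
  rows 0-3 [a,b,c=000]: 1100  = hex C
  rows 4-7 [a,b,c=001]: 1111  = hex F
  rows 8-11 [a,b,c=010]: 1111  = hex F
  rows 12-15 [a,b,c=011]: 0110  = hex 6
  rows 16-19 [a,b,c=100]: 0110  = hex 6
  rows 20-23 [a,b,c=101]: 1111  = hex F
  rows 24-27 [a,b,c=110]: 1111  = hex F
  rows 28-31 [a,b,c=111]: 0110  = hex 6
Output column (row 0 .. row 31) = 11001111111101100110111111110110
Output column grouped in 4s = 1100 1111 1111 0110 0110 1111 1111 0110 = 0xCFF66FF6
Convert to decimal digit by digit (value = value*16 + digit):
  C -> 12
  12*16 + 15 (F) = 207
  207*16 + 15 (F) = 3327
  3327*16 + 6 = 53238
  53238*16 + 6 = 851814
  851814*16 + 15 (F) = 13629039
  13629039*16 + 15 (F) = 218064639
  218064639*16 + 6 = 3489034230
Decimal = 3489034230

3489034230
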